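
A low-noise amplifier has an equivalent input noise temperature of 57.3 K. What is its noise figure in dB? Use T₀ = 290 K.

0.783 dB

F = 1 + T_e/T₀ = 1 + 57.3/290 = 1.19759
NF = 10 log₁₀(1.19759) = 0.783 dB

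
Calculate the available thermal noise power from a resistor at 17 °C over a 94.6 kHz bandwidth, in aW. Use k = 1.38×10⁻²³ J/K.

379 aW

T = 17 °C + 273.15 = 290.15 K
P_n = kTB = 1.38×10⁻²³ × 290.15 × 9.46×10⁴ = 3.79×10⁻¹⁶ W = 379 aW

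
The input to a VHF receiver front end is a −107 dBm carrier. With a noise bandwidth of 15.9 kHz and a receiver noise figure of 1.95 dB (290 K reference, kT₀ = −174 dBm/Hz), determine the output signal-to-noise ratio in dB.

Noise floor: N = −174 + 10 log₁₀(B) + NF
10 log₁₀(1.59×10⁴) = 42.01 dB
N = −174 + 42.01 + 1.95 = −130.04 dBm
SNR = P_sig − N = −107 − (−130.04) = 23.04 dB → 23.0 dB

23.0 dB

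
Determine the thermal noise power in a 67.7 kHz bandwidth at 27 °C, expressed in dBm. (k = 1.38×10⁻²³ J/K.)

−125.5 dBm

T = 27 °C + 273.15 = 300.15 K
P_n = kTB = 1.38×10⁻²³ × 300.15 × 6.77×10⁴ = 2.80×10⁻¹⁶ W
In dBm: 10 log₁₀(2.80×10⁻¹⁶ / 10⁻³) = −125.5 dBm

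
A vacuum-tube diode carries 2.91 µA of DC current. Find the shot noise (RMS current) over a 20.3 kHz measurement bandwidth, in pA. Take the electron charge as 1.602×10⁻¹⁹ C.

I_n = √(2qI·B)
2qI·B = 2 × 1.602×10⁻¹⁹ × 2.91×10⁻⁶ × 2.03×10⁴ = 1.89×10⁻²⁰ A²
I_n = √(1.89×10⁻²⁰) = 1.38×10⁻¹⁰ A = 138 pA

138 pA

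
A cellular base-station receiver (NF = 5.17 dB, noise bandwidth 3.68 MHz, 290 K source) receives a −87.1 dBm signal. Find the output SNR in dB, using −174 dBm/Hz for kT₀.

Noise floor: N = −174 + 10 log₁₀(B) + NF
10 log₁₀(3.68×10⁶) = 65.66 dB
N = −174 + 65.66 + 5.17 = −103.17 dBm
SNR = P_sig − N = −87.1 − (−103.17) = 16.07 dB → 16.1 dB

16.1 dB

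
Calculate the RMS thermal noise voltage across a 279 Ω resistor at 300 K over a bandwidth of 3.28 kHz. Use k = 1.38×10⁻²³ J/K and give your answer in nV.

123 nV

V_n = √(4kTRB)
4kTRB = 4 × 1.38×10⁻²³ × 300 × 2.79×10² × 3.28×10³ = 1.52×10⁻¹⁴ V²
V_n = √(1.52×10⁻¹⁴) = 1.23×10⁻⁷ V = 123 nV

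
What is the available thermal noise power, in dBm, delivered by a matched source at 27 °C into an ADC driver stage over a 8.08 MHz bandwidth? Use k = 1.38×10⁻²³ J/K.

−104.8 dBm

T = 27 °C + 273.15 = 300.15 K
P_n = kTB = 1.38×10⁻²³ × 300.15 × 8.08×10⁶ = 3.35×10⁻¹⁴ W
In dBm: 10 log₁₀(3.35×10⁻¹⁴ / 10⁻³) = −104.8 dBm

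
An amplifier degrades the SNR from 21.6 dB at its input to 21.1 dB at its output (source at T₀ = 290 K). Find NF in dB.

0.5 dB

NF (dB) = SNR_in(dB) − SNR_out(dB) when the source is at T₀
NF = 21.6 − 21.1 = 0.5 dB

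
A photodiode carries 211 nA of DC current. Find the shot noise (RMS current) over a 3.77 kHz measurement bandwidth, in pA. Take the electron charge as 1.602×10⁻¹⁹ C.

I_n = √(2qI·B)
2qI·B = 2 × 1.602×10⁻¹⁹ × 2.11×10⁻⁷ × 3.77×10³ = 2.55×10⁻²² A²
I_n = √(2.55×10⁻²²) = 1.60×10⁻¹¹ A = 16.0 pA

16.0 pA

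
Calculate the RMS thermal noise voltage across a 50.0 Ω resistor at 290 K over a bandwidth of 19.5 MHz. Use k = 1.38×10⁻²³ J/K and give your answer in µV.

3.95 µV

V_n = √(4kTRB)
4kTRB = 4 × 1.38×10⁻²³ × 290 × 5.00×10¹ × 1.95×10⁷ = 1.56×10⁻¹¹ V²
V_n = √(1.56×10⁻¹¹) = 3.95×10⁻⁶ V = 3.95 µV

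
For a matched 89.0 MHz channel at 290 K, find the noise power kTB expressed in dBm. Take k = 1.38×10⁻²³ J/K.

−94.5 dBm

P_n = kTB = 1.38×10⁻²³ × 290 × 8.90×10⁷ = 3.56×10⁻¹³ W
In dBm: 10 log₁₀(3.56×10⁻¹³ / 10⁻³) = −94.5 dBm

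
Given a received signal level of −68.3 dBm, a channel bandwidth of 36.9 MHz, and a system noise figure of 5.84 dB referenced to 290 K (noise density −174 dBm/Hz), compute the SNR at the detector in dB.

24.2 dB

Noise floor: N = −174 + 10 log₁₀(B) + NF
10 log₁₀(3.69×10⁷) = 75.67 dB
N = −174 + 75.67 + 5.84 = −92.49 dBm
SNR = P_sig − N = −68.3 − (−92.49) = 24.19 dB → 24.2 dB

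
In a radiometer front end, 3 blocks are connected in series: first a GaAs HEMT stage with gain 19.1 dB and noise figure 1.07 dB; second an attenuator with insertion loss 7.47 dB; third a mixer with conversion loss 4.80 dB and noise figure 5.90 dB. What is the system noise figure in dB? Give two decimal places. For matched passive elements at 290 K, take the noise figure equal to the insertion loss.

1.86 dB

Convert to linear (a loss of L dB is a gain of −L dB): F_i = 10^(NF_i/10), G_i = 10^(G_i,dB/10)
  Stage 1: F_1 = 10^(1.07/10) = 1.279, G_1 = 10^(19.1/10) = 81.28
  Stage 2: F_2 = 10^(7.47/10) = 5.585, G_2 = 10^(−7.47/10) = 0.1791
  Stage 3: F_3 = 10^(5.90/10) = 3.890, G_3 = 10^(−4.80/10) = 0.3311
Friis cascade:
  F = 1.279 + (5.585 − 1)/81.28 + (3.890 − 1)/14.55 = 1.534
NF = 10 log₁₀(1.534) = 1.86 dB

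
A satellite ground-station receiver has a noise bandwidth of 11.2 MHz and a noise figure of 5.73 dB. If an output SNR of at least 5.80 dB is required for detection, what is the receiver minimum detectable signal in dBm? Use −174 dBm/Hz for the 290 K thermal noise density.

−92.0 dBm

Sensitivity = −174 + 10 log₁₀(B) + NF + SNR_min
= −174 + 70.49 + 5.73 + 5.80
= −91.98 dBm → −92.0 dBm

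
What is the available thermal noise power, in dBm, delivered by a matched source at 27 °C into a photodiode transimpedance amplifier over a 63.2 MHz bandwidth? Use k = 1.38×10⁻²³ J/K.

T = 27 °C + 273.15 = 300.15 K
P_n = kTB = 1.38×10⁻²³ × 300.15 × 6.32×10⁷ = 2.62×10⁻¹³ W
In dBm: 10 log₁₀(2.62×10⁻¹³ / 10⁻³) = −95.8 dBm

−95.8 dBm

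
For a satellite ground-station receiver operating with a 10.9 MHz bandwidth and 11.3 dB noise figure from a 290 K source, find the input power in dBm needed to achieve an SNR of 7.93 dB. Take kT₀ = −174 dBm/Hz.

Sensitivity = −174 + 10 log₁₀(B) + NF + SNR_min
= −174 + 70.37 + 11.3 + 7.93
= −84.40 dBm → −84.4 dBm

−84.4 dBm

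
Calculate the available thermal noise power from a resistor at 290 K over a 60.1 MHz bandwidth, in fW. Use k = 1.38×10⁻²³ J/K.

P_n = kTB = 1.38×10⁻²³ × 290 × 6.01×10⁷ = 2.41×10⁻¹³ W = 241 fW

241 fW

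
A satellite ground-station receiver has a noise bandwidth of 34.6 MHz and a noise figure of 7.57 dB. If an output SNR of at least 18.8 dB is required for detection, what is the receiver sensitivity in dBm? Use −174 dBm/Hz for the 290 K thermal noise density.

Sensitivity = −174 + 10 log₁₀(B) + NF + SNR_min
= −174 + 75.39 + 7.57 + 18.8
= −72.24 dBm → −72.2 dBm

−72.2 dBm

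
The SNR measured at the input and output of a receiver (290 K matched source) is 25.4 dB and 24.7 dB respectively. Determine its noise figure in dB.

0.7 dB

NF (dB) = SNR_in(dB) − SNR_out(dB) when the source is at T₀
NF = 25.4 − 24.7 = 0.7 dB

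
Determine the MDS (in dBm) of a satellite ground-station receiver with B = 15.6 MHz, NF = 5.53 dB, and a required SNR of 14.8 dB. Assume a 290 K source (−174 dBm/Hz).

Sensitivity = −174 + 10 log₁₀(B) + NF + SNR_min
= −174 + 71.93 + 5.53 + 14.8
= −81.74 dBm → −81.7 dBm

−81.7 dBm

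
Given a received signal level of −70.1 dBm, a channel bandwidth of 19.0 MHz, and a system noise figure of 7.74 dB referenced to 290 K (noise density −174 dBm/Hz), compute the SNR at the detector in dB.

Noise floor: N = −174 + 10 log₁₀(B) + NF
10 log₁₀(1.90×10⁷) = 72.79 dB
N = −174 + 72.79 + 7.74 = −93.47 dBm
SNR = P_sig − N = −70.1 − (−93.47) = 23.37 dB → 23.4 dB

23.4 dB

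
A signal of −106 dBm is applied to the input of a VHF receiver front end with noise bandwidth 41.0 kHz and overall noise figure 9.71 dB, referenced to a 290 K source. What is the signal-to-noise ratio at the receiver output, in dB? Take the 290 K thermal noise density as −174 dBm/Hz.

12.2 dB

Noise floor: N = −174 + 10 log₁₀(B) + NF
10 log₁₀(4.10×10⁴) = 46.13 dB
N = −174 + 46.13 + 9.71 = −118.16 dBm
SNR = P_sig − N = −106 − (−118.16) = 12.16 dB → 12.2 dB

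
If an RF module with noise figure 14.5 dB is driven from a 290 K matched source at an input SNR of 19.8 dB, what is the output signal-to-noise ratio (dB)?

By definition F = SNR_in/SNR_out, so in dB: SNR_out = SNR_in − NF
SNR_out = 19.8 − 14.5 = 5.3 dB

5.3 dB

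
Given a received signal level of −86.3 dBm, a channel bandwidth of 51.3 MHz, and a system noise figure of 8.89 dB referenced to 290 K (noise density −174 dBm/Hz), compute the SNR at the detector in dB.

1.7 dB

Noise floor: N = −174 + 10 log₁₀(B) + NF
10 log₁₀(5.13×10⁷) = 77.1 dB
N = −174 + 77.1 + 8.89 = −88.01 dBm
SNR = P_sig − N = −86.3 − (−88.01) = 1.71 dB → 1.7 dB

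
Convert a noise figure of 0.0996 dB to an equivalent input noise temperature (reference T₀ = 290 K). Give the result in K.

F = 10^(0.0996/10) = 1.0232
T_e = (F − 1)·T₀ = (1.0232 − 1) × 290 = 6.73 K

6.73 K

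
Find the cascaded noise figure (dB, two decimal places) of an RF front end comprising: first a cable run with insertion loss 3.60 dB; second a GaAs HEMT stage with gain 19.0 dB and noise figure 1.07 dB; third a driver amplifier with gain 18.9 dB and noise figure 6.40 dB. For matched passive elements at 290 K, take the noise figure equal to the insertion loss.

Convert to linear (a loss of L dB is a gain of −L dB): F_i = 10^(NF_i/10), G_i = 10^(G_i,dB/10)
  Stage 1: F_1 = 10^(3.60/10) = 2.291, G_1 = 10^(−3.60/10) = 0.4365
  Stage 2: F_2 = 10^(1.07/10) = 1.279, G_2 = 10^(19.0/10) = 79.43
  Stage 3: F_3 = 10^(6.40/10) = 4.365, G_3 = 10^(18.9/10) = 77.62
Friis cascade:
  F = 2.291 + (1.279 − 1)/0.4365 + (4.365 − 1)/34.67 = 3.028
NF = 10 log₁₀(3.028) = 4.81 dB

4.81 dB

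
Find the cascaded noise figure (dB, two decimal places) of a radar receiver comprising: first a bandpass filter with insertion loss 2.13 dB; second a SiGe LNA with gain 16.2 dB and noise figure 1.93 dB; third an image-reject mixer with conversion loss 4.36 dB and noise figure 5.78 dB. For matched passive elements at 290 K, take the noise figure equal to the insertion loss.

Convert to linear (a loss of L dB is a gain of −L dB): F_i = 10^(NF_i/10), G_i = 10^(G_i,dB/10)
  Stage 1: F_1 = 10^(2.13/10) = 1.633, G_1 = 10^(−2.13/10) = 0.6124
  Stage 2: F_2 = 10^(1.93/10) = 1.560, G_2 = 10^(16.2/10) = 41.69
  Stage 3: F_3 = 10^(5.78/10) = 3.784, G_3 = 10^(−4.36/10) = 0.3664
Friis cascade:
  F = 1.633 + (1.560 − 1)/0.6124 + (3.784 − 1)/25.53 = 2.656
NF = 10 log₁₀(2.656) = 4.24 dB

4.24 dB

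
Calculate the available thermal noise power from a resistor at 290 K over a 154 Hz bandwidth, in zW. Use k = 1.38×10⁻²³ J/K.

616 zW

P_n = kTB = 1.38×10⁻²³ × 290 × 1.54×10² = 6.16×10⁻¹⁹ W = 616 zW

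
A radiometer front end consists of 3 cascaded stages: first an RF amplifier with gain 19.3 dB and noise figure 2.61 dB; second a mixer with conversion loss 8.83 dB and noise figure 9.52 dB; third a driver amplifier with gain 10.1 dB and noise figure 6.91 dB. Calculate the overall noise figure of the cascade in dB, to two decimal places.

3.56 dB

Convert to linear (a loss of L dB is a gain of −L dB): F_i = 10^(NF_i/10), G_i = 10^(G_i,dB/10)
  Stage 1: F_1 = 10^(2.61/10) = 1.824, G_1 = 10^(19.3/10) = 85.11
  Stage 2: F_2 = 10^(9.52/10) = 8.954, G_2 = 10^(−8.83/10) = 0.1309
  Stage 3: F_3 = 10^(6.91/10) = 4.909, G_3 = 10^(10.1/10) = 10.23
Friis cascade:
  F = 1.824 + (8.954 − 1)/85.11 + (4.909 − 1)/11.14 = 2.268
NF = 10 log₁₀(2.268) = 3.56 dB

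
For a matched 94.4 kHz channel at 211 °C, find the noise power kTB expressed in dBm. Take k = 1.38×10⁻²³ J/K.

−122.0 dBm

T = 211 °C + 273.15 = 484.15 K
P_n = kTB = 1.38×10⁻²³ × 484.15 × 9.44×10⁴ = 6.31×10⁻¹⁶ W
In dBm: 10 log₁₀(6.31×10⁻¹⁶ / 10⁻³) = −122.0 dBm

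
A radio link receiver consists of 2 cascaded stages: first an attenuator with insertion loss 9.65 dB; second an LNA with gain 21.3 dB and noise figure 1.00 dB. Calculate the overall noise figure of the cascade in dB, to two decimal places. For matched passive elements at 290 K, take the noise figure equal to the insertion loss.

Convert to linear (a loss of L dB is a gain of −L dB): F_i = 10^(NF_i/10), G_i = 10^(G_i,dB/10)
  Stage 1: F_1 = 10^(9.65/10) = 9.226, G_1 = 10^(−9.65/10) = 0.1084
  Stage 2: F_2 = 10^(1.00/10) = 1.259, G_2 = 10^(21.3/10) = 134.9
Friis cascade:
  F = 9.226 + (1.259 − 1)/0.1084 = 11.61
NF = 10 log₁₀(11.61) = 10.65 dB

10.65 dB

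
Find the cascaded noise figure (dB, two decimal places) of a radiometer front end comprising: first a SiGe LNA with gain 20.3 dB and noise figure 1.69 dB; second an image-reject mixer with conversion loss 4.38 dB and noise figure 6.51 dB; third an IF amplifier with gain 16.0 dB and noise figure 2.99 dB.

Convert to linear (a loss of L dB is a gain of −L dB): F_i = 10^(NF_i/10), G_i = 10^(G_i,dB/10)
  Stage 1: F_1 = 10^(1.69/10) = 1.476, G_1 = 10^(20.3/10) = 107.2
  Stage 2: F_2 = 10^(6.51/10) = 4.477, G_2 = 10^(−4.38/10) = 0.3648
  Stage 3: F_3 = 10^(2.99/10) = 1.991, G_3 = 10^(16.0/10) = 39.81
Friis cascade:
  F = 1.476 + (4.477 − 1)/107.2 + (1.991 − 1)/39.08 = 1.534
NF = 10 log₁₀(1.534) = 1.86 dB

1.86 dB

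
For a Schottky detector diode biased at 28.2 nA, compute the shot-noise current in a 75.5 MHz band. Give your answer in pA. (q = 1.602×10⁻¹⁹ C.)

I_n = √(2qI·B)
2qI·B = 2 × 1.602×10⁻¹⁹ × 2.82×10⁻⁸ × 7.55×10⁷ = 6.82×10⁻¹⁹ A²
I_n = √(6.82×10⁻¹⁹) = 8.26×10⁻¹⁰ A = 826 pA

826 pA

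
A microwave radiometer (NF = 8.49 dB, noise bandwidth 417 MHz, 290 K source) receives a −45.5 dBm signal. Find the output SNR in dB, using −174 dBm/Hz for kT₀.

33.8 dB

Noise floor: N = −174 + 10 log₁₀(B) + NF
10 log₁₀(4.17×10⁸) = 86.2 dB
N = −174 + 86.2 + 8.49 = −79.31 dBm
SNR = P_sig − N = −45.5 − (−79.31) = 33.81 dB → 33.8 dB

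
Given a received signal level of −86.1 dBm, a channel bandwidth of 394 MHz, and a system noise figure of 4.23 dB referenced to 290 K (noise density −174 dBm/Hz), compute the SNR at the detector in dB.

−2.3 dB

Noise floor: N = −174 + 10 log₁₀(B) + NF
10 log₁₀(3.94×10⁸) = 85.95 dB
N = −174 + 85.95 + 4.23 = −83.82 dBm
SNR = P_sig − N = −86.1 − (−83.82) = −2.28 dB → −2.3 dB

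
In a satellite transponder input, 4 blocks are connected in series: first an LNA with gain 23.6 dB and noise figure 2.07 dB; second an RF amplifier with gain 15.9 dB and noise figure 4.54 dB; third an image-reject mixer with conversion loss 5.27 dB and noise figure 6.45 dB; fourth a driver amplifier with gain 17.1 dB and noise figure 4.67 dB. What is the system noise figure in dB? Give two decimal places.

Convert to linear (a loss of L dB is a gain of −L dB): F_i = 10^(NF_i/10), G_i = 10^(G_i,dB/10)
  Stage 1: F_1 = 10^(2.07/10) = 1.611, G_1 = 10^(23.6/10) = 229.1
  Stage 2: F_2 = 10^(4.54/10) = 2.844, G_2 = 10^(15.9/10) = 38.90
  Stage 3: F_3 = 10^(6.45/10) = 4.416, G_3 = 10^(−5.27/10) = 0.2972
  Stage 4: F_4 = 10^(4.67/10) = 2.931, G_4 = 10^(17.1/10) = 51.29
Friis cascade:
  F = 1.611 + (2.844 − 1)/229.1 + (4.416 − 1)/8913 + (2.931 − 1)/2649 = 1.620
NF = 10 log₁₀(1.620) = 2.09 dB

2.09 dB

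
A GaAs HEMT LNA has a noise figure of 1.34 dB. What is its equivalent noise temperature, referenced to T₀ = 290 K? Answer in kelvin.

105 K

F = 10^(1.34/10) = 1.36144
T_e = (F − 1)·T₀ = (1.36144 − 1) × 290 = 105 K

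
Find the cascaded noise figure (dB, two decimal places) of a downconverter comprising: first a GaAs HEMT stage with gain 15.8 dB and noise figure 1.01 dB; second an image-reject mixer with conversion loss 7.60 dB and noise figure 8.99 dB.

1.60 dB

Convert to linear (a loss of L dB is a gain of −L dB): F_i = 10^(NF_i/10), G_i = 10^(G_i,dB/10)
  Stage 1: F_1 = 10^(1.01/10) = 1.262, G_1 = 10^(15.8/10) = 38.02
  Stage 2: F_2 = 10^(8.99/10) = 7.925, G_2 = 10^(−7.60/10) = 0.1738
Friis cascade:
  F = 1.262 + (7.925 − 1)/38.02 = 1.444
NF = 10 log₁₀(1.444) = 1.60 dB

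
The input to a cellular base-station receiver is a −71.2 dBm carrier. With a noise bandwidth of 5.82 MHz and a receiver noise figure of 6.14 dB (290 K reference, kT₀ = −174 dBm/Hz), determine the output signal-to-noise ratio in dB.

Noise floor: N = −174 + 10 log₁₀(B) + NF
10 log₁₀(5.82×10⁶) = 67.65 dB
N = −174 + 67.65 + 6.14 = −100.21 dBm
SNR = P_sig − N = −71.2 − (−100.21) = 29.01 dB → 29.0 dB

29.0 dB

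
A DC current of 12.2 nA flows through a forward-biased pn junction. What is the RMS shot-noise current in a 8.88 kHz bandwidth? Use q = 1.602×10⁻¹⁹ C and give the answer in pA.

I_n = √(2qI·B)
2qI·B = 2 × 1.602×10⁻¹⁹ × 1.22×10⁻⁸ × 8.88×10³ = 3.47×10⁻²³ A²
I_n = √(3.47×10⁻²³) = 5.89×10⁻¹² A = 5.89 pA

5.89 pA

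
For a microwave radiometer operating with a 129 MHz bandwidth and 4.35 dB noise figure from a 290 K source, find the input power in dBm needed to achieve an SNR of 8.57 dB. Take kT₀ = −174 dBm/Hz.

−80.0 dBm

Sensitivity = −174 + 10 log₁₀(B) + NF + SNR_min
= −174 + 81.11 + 4.35 + 8.57
= −79.97 dBm → −80.0 dBm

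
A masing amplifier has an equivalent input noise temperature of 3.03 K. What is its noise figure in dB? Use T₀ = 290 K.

0.045 dB

F = 1 + T_e/T₀ = 1 + 3.03/290 = 1.01045
NF = 10 log₁₀(1.01045) = 0.045 dB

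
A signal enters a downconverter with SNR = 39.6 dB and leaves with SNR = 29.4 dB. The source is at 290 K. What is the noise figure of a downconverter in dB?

10.2 dB

NF (dB) = SNR_in(dB) − SNR_out(dB) when the source is at T₀
NF = 39.6 − 29.4 = 10.2 dB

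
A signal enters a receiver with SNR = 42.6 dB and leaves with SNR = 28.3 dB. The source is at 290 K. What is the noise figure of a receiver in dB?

NF (dB) = SNR_in(dB) − SNR_out(dB) when the source is at T₀
NF = 42.6 − 28.3 = 14.3 dB

14.3 dB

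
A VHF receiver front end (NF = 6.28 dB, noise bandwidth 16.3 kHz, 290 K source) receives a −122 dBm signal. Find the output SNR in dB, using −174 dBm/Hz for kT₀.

3.6 dB

Noise floor: N = −174 + 10 log₁₀(B) + NF
10 log₁₀(1.63×10⁴) = 42.12 dB
N = −174 + 42.12 + 6.28 = −125.60 dBm
SNR = P_sig − N = −122 − (−125.60) = 3.60 dB → 3.6 dB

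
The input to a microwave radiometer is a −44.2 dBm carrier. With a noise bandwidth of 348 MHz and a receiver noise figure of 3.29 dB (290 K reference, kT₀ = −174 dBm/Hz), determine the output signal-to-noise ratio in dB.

41.1 dB

Noise floor: N = −174 + 10 log₁₀(B) + NF
10 log₁₀(3.48×10⁸) = 85.42 dB
N = −174 + 85.42 + 3.29 = −85.29 dBm
SNR = P_sig − N = −44.2 − (−85.29) = 41.09 dB → 41.1 dB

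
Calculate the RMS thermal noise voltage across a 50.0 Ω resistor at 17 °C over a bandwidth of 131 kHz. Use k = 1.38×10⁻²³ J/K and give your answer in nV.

324 nV

T = 17 °C + 273.15 = 290.15 K
V_n = √(4kTRB)
4kTRB = 4 × 1.38×10⁻²³ × 290.15 × 5.00×10¹ × 1.31×10⁵ = 1.05×10⁻¹³ V²
V_n = √(1.05×10⁻¹³) = 3.24×10⁻⁷ V = 324 nV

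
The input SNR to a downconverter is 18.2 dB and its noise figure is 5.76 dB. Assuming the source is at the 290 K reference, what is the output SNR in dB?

By definition F = SNR_in/SNR_out, so in dB: SNR_out = SNR_in − NF
SNR_out = 18.2 − 5.76 = 12.44 dB

12.44 dB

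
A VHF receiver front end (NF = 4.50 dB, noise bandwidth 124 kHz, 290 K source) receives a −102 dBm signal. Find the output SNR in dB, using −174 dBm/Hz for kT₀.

16.6 dB

Noise floor: N = −174 + 10 log₁₀(B) + NF
10 log₁₀(1.24×10⁵) = 50.93 dB
N = −174 + 50.93 + 4.50 = −118.57 dBm
SNR = P_sig − N = −102 − (−118.57) = 16.57 dB → 16.6 dB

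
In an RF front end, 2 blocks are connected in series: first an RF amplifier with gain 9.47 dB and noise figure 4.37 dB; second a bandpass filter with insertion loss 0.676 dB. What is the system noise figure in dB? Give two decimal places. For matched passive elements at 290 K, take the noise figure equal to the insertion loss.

Convert to linear (a loss of L dB is a gain of −L dB): F_i = 10^(NF_i/10), G_i = 10^(G_i,dB/10)
  Stage 1: F_1 = 10^(4.37/10) = 2.735, G_1 = 10^(9.47/10) = 8.851
  Stage 2: F_2 = 10^(0.676/10) = 1.168, G_2 = 10^(−0.676/10) = 0.8559
Friis cascade:
  F = 2.735 + (1.168 − 1)/8.851 = 2.754
NF = 10 log₁₀(2.754) = 4.40 dB

4.40 dB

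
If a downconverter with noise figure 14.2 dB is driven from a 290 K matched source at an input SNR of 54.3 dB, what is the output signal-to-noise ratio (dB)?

By definition F = SNR_in/SNR_out, so in dB: SNR_out = SNR_in − NF
SNR_out = 54.3 − 14.2 = 40.1 dB

40.1 dB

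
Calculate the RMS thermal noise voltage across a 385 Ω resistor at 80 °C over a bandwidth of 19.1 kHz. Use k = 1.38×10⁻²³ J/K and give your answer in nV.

T = 80 °C + 273.15 = 353.15 K
V_n = √(4kTRB)
4kTRB = 4 × 1.38×10⁻²³ × 353.15 × 3.85×10² × 1.91×10⁴ = 1.43×10⁻¹³ V²
V_n = √(1.43×10⁻¹³) = 3.79×10⁻⁷ V = 379 nV

379 nV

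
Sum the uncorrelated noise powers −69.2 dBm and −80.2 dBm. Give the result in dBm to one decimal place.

−68.9 dBm

Convert to linear, add, convert back:
P₁ = 1.20×10⁻¹⁰ W, P₂ = 9.55×10⁻¹² W
P_tot = 1.30×10⁻¹⁰ W → 10 log₁₀(P_tot / 10⁻³) = −68.9 dBm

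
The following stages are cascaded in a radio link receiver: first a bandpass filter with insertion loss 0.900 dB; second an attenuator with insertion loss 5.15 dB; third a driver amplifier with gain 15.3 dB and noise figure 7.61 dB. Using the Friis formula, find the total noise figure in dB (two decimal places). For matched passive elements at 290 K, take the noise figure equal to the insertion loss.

13.66 dB

Convert to linear (a loss of L dB is a gain of −L dB): F_i = 10^(NF_i/10), G_i = 10^(G_i,dB/10)
  Stage 1: F_1 = 10^(0.900/10) = 1.230, G_1 = 10^(−0.900/10) = 0.8128
  Stage 2: F_2 = 10^(5.15/10) = 3.273, G_2 = 10^(−5.15/10) = 0.3055
  Stage 3: F_3 = 10^(7.61/10) = 5.768, G_3 = 10^(15.3/10) = 33.88
Friis cascade:
  F = 1.230 + (3.273 − 1)/0.8128 + (5.768 − 1)/0.2483 = 23.23
NF = 10 log₁₀(23.23) = 13.66 dB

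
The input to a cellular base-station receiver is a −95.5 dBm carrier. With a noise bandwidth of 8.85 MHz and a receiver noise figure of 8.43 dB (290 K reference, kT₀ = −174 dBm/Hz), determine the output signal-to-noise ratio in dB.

0.6 dB

Noise floor: N = −174 + 10 log₁₀(B) + NF
10 log₁₀(8.85×10⁶) = 69.47 dB
N = −174 + 69.47 + 8.43 = −96.10 dBm
SNR = P_sig − N = −95.5 − (−96.10) = 0.60 dB → 0.6 dB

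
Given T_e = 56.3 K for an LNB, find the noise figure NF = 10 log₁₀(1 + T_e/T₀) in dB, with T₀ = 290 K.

0.771 dB

F = 1 + T_e/T₀ = 1 + 56.3/290 = 1.19414
NF = 10 log₁₀(1.19414) = 0.771 dB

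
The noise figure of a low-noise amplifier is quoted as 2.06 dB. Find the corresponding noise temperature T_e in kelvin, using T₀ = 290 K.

176 K

F = 10^(2.06/10) = 1.60694
T_e = (F − 1)·T₀ = (1.60694 − 1) × 290 = 176 K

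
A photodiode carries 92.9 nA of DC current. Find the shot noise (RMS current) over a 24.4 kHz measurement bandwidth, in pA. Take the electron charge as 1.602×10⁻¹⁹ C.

26.9 pA

I_n = √(2qI·B)
2qI·B = 2 × 1.602×10⁻¹⁹ × 9.29×10⁻⁸ × 2.44×10⁴ = 7.26×10⁻²² A²
I_n = √(7.26×10⁻²²) = 2.69×10⁻¹¹ A = 26.9 pA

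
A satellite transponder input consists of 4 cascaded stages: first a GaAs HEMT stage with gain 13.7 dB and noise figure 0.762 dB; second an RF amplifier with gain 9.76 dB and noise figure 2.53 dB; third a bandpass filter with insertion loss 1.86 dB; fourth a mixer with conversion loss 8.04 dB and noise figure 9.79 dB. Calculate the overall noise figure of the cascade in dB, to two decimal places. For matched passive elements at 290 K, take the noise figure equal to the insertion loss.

1.10 dB

Convert to linear (a loss of L dB is a gain of −L dB): F_i = 10^(NF_i/10), G_i = 10^(G_i,dB/10)
  Stage 1: F_1 = 10^(0.762/10) = 1.192, G_1 = 10^(13.7/10) = 23.44
  Stage 2: F_2 = 10^(2.53/10) = 1.791, G_2 = 10^(9.76/10) = 9.462
  Stage 3: F_3 = 10^(1.86/10) = 1.535, G_3 = 10^(−1.86/10) = 0.6516
  Stage 4: F_4 = 10^(9.79/10) = 9.528, G_4 = 10^(−8.04/10) = 0.1570
Friis cascade:
  F = 1.192 + (1.791 − 1)/23.44 + (1.535 − 1)/221.8 + (9.528 − 1)/144.5 = 1.287
NF = 10 log₁₀(1.287) = 1.10 dB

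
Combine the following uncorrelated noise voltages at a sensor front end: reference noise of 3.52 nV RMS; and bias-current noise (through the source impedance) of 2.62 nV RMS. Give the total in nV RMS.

Uncorrelated sources add in power (mean-square): V_tot = √(ΣV_i²)
V_tot = √[(3.52×10⁻⁹)² + (2.62×10⁻⁹)²] = 4.39×10⁻⁹ V = 4.39 nV

4.39 nV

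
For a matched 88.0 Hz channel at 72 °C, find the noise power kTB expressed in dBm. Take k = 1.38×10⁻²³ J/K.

T = 72 °C + 273.15 = 345.15 K
P_n = kTB = 1.38×10⁻²³ × 345.15 × 8.80×10¹ = 4.19×10⁻¹⁹ W
In dBm: 10 log₁₀(4.19×10⁻¹⁹ / 10⁻³) = −153.8 dBm

−153.8 dBm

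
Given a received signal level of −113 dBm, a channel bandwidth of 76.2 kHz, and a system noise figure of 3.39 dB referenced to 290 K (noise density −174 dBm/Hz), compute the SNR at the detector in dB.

8.8 dB

Noise floor: N = −174 + 10 log₁₀(B) + NF
10 log₁₀(7.62×10⁴) = 48.82 dB
N = −174 + 48.82 + 3.39 = −121.79 dBm
SNR = P_sig − N = −113 − (−121.79) = 8.79 dB → 8.8 dB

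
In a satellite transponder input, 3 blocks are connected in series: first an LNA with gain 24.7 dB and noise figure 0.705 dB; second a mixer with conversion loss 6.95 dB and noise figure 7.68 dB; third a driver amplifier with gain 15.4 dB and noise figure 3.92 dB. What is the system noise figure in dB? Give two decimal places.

0.85 dB

Convert to linear (a loss of L dB is a gain of −L dB): F_i = 10^(NF_i/10), G_i = 10^(G_i,dB/10)
  Stage 1: F_1 = 10^(0.705/10) = 1.176, G_1 = 10^(24.7/10) = 295.1
  Stage 2: F_2 = 10^(7.68/10) = 5.861, G_2 = 10^(−6.95/10) = 0.2018
  Stage 3: F_3 = 10^(3.92/10) = 2.466, G_3 = 10^(15.4/10) = 34.67
Friis cascade:
  F = 1.176 + (5.861 − 1)/295.1 + (2.466 − 1)/59.57 = 1.217
NF = 10 log₁₀(1.217) = 0.85 dB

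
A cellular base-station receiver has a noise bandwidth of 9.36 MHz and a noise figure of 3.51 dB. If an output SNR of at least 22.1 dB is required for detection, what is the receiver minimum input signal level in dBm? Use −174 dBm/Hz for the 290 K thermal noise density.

−78.7 dBm

Sensitivity = −174 + 10 log₁₀(B) + NF + SNR_min
= −174 + 69.71 + 3.51 + 22.1
= −78.68 dBm → −78.7 dBm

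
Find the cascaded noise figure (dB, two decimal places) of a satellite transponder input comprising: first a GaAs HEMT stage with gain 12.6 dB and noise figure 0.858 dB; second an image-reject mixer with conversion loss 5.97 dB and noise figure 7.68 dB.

1.72 dB

Convert to linear (a loss of L dB is a gain of −L dB): F_i = 10^(NF_i/10), G_i = 10^(G_i,dB/10)
  Stage 1: F_1 = 10^(0.858/10) = 1.218, G_1 = 10^(12.6/10) = 18.20
  Stage 2: F_2 = 10^(7.68/10) = 5.861, G_2 = 10^(−5.97/10) = 0.2529
Friis cascade:
  F = 1.218 + (5.861 − 1)/18.20 = 1.486
NF = 10 log₁₀(1.486) = 1.72 dB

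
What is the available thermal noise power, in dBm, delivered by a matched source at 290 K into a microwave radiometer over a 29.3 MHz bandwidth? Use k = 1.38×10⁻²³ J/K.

−99.3 dBm

P_n = kTB = 1.38×10⁻²³ × 290 × 2.93×10⁷ = 1.17×10⁻¹³ W
In dBm: 10 log₁₀(1.17×10⁻¹³ / 10⁻³) = −99.3 dBm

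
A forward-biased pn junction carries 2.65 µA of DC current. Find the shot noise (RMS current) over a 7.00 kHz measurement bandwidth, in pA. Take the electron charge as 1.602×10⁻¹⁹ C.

77.1 pA

I_n = √(2qI·B)
2qI·B = 2 × 1.602×10⁻¹⁹ × 2.65×10⁻⁶ × 7.00×10³ = 5.94×10⁻²¹ A²
I_n = √(5.94×10⁻²¹) = 7.71×10⁻¹¹ A = 77.1 pA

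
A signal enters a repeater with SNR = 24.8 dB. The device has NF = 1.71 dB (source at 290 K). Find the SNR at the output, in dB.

23.09 dB

By definition F = SNR_in/SNR_out, so in dB: SNR_out = SNR_in − NF
SNR_out = 24.8 − 1.71 = 23.09 dB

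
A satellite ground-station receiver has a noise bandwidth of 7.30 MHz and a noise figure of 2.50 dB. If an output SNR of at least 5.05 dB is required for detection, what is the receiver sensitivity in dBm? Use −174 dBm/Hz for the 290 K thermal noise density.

−97.8 dBm

Sensitivity = −174 + 10 log₁₀(B) + NF + SNR_min
= −174 + 68.63 + 2.50 + 5.05
= −97.82 dBm → −97.8 dBm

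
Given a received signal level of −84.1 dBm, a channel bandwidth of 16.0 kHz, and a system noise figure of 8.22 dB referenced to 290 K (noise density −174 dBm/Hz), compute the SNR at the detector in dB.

Noise floor: N = −174 + 10 log₁₀(B) + NF
10 log₁₀(1.60×10⁴) = 42.04 dB
N = −174 + 42.04 + 8.22 = −123.74 dBm
SNR = P_sig − N = −84.1 − (−123.74) = 39.64 dB → 39.6 dB

39.6 dB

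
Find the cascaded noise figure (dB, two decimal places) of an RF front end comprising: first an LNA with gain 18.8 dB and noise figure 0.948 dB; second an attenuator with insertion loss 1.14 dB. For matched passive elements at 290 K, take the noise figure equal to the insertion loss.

0.96 dB

Convert to linear (a loss of L dB is a gain of −L dB): F_i = 10^(NF_i/10), G_i = 10^(G_i,dB/10)
  Stage 1: F_1 = 10^(0.948/10) = 1.244, G_1 = 10^(18.8/10) = 75.86
  Stage 2: F_2 = 10^(1.14/10) = 1.300, G_2 = 10^(−1.14/10) = 0.7691
Friis cascade:
  F = 1.244 + (1.300 − 1)/75.86 = 1.248
NF = 10 log₁₀(1.248) = 0.96 dB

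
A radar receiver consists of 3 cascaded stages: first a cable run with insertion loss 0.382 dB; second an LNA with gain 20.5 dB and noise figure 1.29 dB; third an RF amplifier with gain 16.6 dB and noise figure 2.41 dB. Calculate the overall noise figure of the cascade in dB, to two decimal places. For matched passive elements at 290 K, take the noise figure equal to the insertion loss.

1.69 dB

Convert to linear (a loss of L dB is a gain of −L dB): F_i = 10^(NF_i/10), G_i = 10^(G_i,dB/10)
  Stage 1: F_1 = 10^(0.382/10) = 1.092, G_1 = 10^(−0.382/10) = 0.9158
  Stage 2: F_2 = 10^(1.29/10) = 1.346, G_2 = 10^(20.5/10) = 112.2
  Stage 3: F_3 = 10^(2.41/10) = 1.742, G_3 = 10^(16.6/10) = 45.71
Friis cascade:
  F = 1.092 + (1.346 − 1)/0.9158 + (1.742 − 1)/102.8 = 1.477
NF = 10 log₁₀(1.477) = 1.69 dB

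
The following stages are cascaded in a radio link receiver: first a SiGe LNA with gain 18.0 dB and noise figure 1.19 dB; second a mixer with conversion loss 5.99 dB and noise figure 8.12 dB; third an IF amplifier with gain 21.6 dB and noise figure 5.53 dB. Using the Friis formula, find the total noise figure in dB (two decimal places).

Convert to linear (a loss of L dB is a gain of −L dB): F_i = 10^(NF_i/10), G_i = 10^(G_i,dB/10)
  Stage 1: F_1 = 10^(1.19/10) = 1.315, G_1 = 10^(18.0/10) = 63.10
  Stage 2: F_2 = 10^(8.12/10) = 6.486, G_2 = 10^(−5.99/10) = 0.2518
  Stage 3: F_3 = 10^(5.53/10) = 3.573, G_3 = 10^(21.6/10) = 144.5
Friis cascade:
  F = 1.315 + (6.486 − 1)/63.10 + (3.573 − 1)/15.89 = 1.564
NF = 10 log₁₀(1.564) = 1.94 dB

1.94 dB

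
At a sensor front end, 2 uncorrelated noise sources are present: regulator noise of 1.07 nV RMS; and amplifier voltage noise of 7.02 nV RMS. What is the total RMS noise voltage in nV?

Uncorrelated sources add in power (mean-square): V_tot = √(ΣV_i²)
V_tot = √[(1.07×10⁻⁹)² + (7.02×10⁻⁹)²] = 7.10×10⁻⁹ V = 7.10 nV

7.10 nV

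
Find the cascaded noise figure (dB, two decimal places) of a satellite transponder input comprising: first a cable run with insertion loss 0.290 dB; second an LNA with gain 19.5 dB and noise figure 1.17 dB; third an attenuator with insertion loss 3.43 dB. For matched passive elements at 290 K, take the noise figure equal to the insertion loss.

1.50 dB

Convert to linear (a loss of L dB is a gain of −L dB): F_i = 10^(NF_i/10), G_i = 10^(G_i,dB/10)
  Stage 1: F_1 = 10^(0.290/10) = 1.069, G_1 = 10^(−0.290/10) = 0.9354
  Stage 2: F_2 = 10^(1.17/10) = 1.309, G_2 = 10^(19.5/10) = 89.13
  Stage 3: F_3 = 10^(3.43/10) = 2.203, G_3 = 10^(−3.43/10) = 0.4539
Friis cascade:
  F = 1.069 + (1.309 − 1)/0.9354 + (2.203 − 1)/83.37 = 1.414
NF = 10 log₁₀(1.414) = 1.50 dB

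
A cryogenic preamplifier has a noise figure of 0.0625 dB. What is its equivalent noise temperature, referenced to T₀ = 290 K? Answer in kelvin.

4.20 K

F = 10^(0.0625/10) = 1.0145
T_e = (F − 1)·T₀ = (1.0145 − 1) × 290 = 4.20 K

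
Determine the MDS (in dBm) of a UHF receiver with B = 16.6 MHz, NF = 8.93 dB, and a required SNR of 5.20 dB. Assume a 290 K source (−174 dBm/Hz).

−87.7 dBm

Sensitivity = −174 + 10 log₁₀(B) + NF + SNR_min
= −174 + 72.2 + 8.93 + 5.20
= −87.67 dBm → −87.7 dBm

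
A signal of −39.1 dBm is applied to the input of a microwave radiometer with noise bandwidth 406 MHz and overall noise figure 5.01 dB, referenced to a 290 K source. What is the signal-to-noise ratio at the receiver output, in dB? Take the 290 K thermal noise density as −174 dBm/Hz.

Noise floor: N = −174 + 10 log₁₀(B) + NF
10 log₁₀(4.06×10⁸) = 86.09 dB
N = −174 + 86.09 + 5.01 = −82.90 dBm
SNR = P_sig − N = −39.1 − (−82.90) = 43.80 dB → 43.8 dB

43.8 dB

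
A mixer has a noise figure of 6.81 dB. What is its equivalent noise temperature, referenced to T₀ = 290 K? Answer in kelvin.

F = 10^(6.81/10) = 4.79733
T_e = (F − 1)·T₀ = (4.79733 − 1) × 290 = 1101 K

1101 K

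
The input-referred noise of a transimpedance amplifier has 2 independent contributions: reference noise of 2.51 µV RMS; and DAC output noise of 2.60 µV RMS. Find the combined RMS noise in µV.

Uncorrelated sources add in power (mean-square): V_tot = √(ΣV_i²)
V_tot = √[(2.51×10⁻⁶)² + (2.60×10⁻⁶)²] = 3.61×10⁻⁶ V = 3.61 µV

3.61 µV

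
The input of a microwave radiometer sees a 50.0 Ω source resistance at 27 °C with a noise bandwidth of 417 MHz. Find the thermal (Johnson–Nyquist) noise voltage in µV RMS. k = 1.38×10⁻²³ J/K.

18.6 µV

T = 27 °C + 273.15 = 300.15 K
V_n = √(4kTRB)
4kTRB = 4 × 1.38×10⁻²³ × 300.15 × 5.00×10¹ × 4.17×10⁸ = 3.45×10⁻¹⁰ V²
V_n = √(3.45×10⁻¹⁰) = 1.86×10⁻⁵ V = 18.6 µV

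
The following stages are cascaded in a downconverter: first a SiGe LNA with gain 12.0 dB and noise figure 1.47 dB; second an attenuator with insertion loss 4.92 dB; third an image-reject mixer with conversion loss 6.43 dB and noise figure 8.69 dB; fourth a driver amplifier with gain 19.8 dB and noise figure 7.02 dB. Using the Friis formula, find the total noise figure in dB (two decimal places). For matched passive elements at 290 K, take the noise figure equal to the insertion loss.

7.97 dB

Convert to linear (a loss of L dB is a gain of −L dB): F_i = 10^(NF_i/10), G_i = 10^(G_i,dB/10)
  Stage 1: F_1 = 10^(1.47/10) = 1.403, G_1 = 10^(12.0/10) = 15.85
  Stage 2: F_2 = 10^(4.92/10) = 3.105, G_2 = 10^(−4.92/10) = 0.3221
  Stage 3: F_3 = 10^(8.69/10) = 7.396, G_3 = 10^(−6.43/10) = 0.2275
  Stage 4: F_4 = 10^(7.02/10) = 5.035, G_4 = 10^(19.8/10) = 95.50
Friis cascade:
  F = 1.403 + (3.105 − 1)/15.85 + (7.396 − 1)/5.105 + (5.035 − 1)/1.161 = 6.263
NF = 10 log₁₀(6.263) = 7.97 dB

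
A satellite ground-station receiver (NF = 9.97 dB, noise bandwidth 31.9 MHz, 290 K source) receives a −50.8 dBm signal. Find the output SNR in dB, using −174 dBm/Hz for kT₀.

Noise floor: N = −174 + 10 log₁₀(B) + NF
10 log₁₀(3.19×10⁷) = 75.04 dB
N = −174 + 75.04 + 9.97 = −88.99 dBm
SNR = P_sig − N = −50.8 − (−88.99) = 38.19 dB → 38.2 dB

38.2 dB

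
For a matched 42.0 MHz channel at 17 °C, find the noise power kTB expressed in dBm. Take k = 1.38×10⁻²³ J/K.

−97.7 dBm

T = 17 °C + 273.15 = 290.15 K
P_n = kTB = 1.38×10⁻²³ × 290.15 × 4.20×10⁷ = 1.68×10⁻¹³ W
In dBm: 10 log₁₀(1.68×10⁻¹³ / 10⁻³) = −97.7 dBm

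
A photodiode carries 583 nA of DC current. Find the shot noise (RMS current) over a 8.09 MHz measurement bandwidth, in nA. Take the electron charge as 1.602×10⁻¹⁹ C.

1.23 nA

I_n = √(2qI·B)
2qI·B = 2 × 1.602×10⁻¹⁹ × 5.83×10⁻⁷ × 8.09×10⁶ = 1.51×10⁻¹⁸ A²
I_n = √(1.51×10⁻¹⁸) = 1.23×10⁻⁹ A = 1.23 nA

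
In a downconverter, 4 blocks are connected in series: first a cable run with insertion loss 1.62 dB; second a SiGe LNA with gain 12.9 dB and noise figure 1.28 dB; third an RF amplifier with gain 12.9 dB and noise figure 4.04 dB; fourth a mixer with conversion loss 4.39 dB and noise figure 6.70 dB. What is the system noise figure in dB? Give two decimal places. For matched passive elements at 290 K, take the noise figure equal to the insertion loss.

3.18 dB

Convert to linear (a loss of L dB is a gain of −L dB): F_i = 10^(NF_i/10), G_i = 10^(G_i,dB/10)
  Stage 1: F_1 = 10^(1.62/10) = 1.452, G_1 = 10^(−1.62/10) = 0.6887
  Stage 2: F_2 = 10^(1.28/10) = 1.343, G_2 = 10^(12.9/10) = 19.50
  Stage 3: F_3 = 10^(4.04/10) = 2.535, G_3 = 10^(12.9/10) = 19.50
  Stage 4: F_4 = 10^(6.70/10) = 4.677, G_4 = 10^(−4.39/10) = 0.3639
Friis cascade:
  F = 1.452 + (1.343 − 1)/0.6887 + (2.535 − 1)/13.43 + (4.677 − 1)/261.8 = 2.078
NF = 10 log₁₀(2.078) = 3.18 dB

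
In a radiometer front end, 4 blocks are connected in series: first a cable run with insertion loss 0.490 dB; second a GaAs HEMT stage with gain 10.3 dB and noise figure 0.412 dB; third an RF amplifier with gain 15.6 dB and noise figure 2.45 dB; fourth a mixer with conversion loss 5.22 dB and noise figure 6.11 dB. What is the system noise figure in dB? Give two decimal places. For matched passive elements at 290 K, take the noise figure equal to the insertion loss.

1.20 dB

Convert to linear (a loss of L dB is a gain of −L dB): F_i = 10^(NF_i/10), G_i = 10^(G_i,dB/10)
  Stage 1: F_1 = 10^(0.490/10) = 1.119, G_1 = 10^(−0.490/10) = 0.8933
  Stage 2: F_2 = 10^(0.412/10) = 1.100, G_2 = 10^(10.3/10) = 10.72
  Stage 3: F_3 = 10^(2.45/10) = 1.758, G_3 = 10^(15.6/10) = 36.31
  Stage 4: F_4 = 10^(6.11/10) = 4.083, G_4 = 10^(−5.22/10) = 0.3006
Friis cascade:
  F = 1.119 + (1.100 − 1)/0.8933 + (1.758 − 1)/9.572 + (4.083 − 1)/347.5 = 1.319
NF = 10 log₁₀(1.319) = 1.20 dB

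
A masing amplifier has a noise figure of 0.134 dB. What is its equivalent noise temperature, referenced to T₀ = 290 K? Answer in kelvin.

9.09 K

F = 10^(0.134/10) = 1.03134
T_e = (F − 1)·T₀ = (1.03134 − 1) × 290 = 9.09 K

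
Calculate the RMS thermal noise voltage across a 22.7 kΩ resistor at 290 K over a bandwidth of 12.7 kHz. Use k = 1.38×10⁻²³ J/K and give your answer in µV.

2.15 µV

V_n = √(4kTRB)
4kTRB = 4 × 1.38×10⁻²³ × 290 × 2.27×10⁴ × 1.27×10⁴ = 4.61×10⁻¹² V²
V_n = √(4.61×10⁻¹²) = 2.15×10⁻⁶ V = 2.15 µV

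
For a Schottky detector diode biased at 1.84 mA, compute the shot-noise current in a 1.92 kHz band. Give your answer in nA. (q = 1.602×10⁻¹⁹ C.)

1.06 nA

I_n = √(2qI·B)
2qI·B = 2 × 1.602×10⁻¹⁹ × 1.84×10⁻³ × 1.92×10³ = 1.13×10⁻¹⁸ A²
I_n = √(1.13×10⁻¹⁸) = 1.06×10⁻⁹ A = 1.06 nA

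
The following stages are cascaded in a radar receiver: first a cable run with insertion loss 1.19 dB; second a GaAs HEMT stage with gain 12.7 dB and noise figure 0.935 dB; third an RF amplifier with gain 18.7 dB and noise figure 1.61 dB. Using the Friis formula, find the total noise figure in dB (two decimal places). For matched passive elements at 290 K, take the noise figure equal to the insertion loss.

2.21 dB

Convert to linear (a loss of L dB is a gain of −L dB): F_i = 10^(NF_i/10), G_i = 10^(G_i,dB/10)
  Stage 1: F_1 = 10^(1.19/10) = 1.315, G_1 = 10^(−1.19/10) = 0.7603
  Stage 2: F_2 = 10^(0.935/10) = 1.240, G_2 = 10^(12.7/10) = 18.62
  Stage 3: F_3 = 10^(1.61/10) = 1.449, G_3 = 10^(18.7/10) = 74.13
Friis cascade:
  F = 1.315 + (1.240 − 1)/0.7603 + (1.449 − 1)/14.16 = 1.663
NF = 10 log₁₀(1.663) = 2.21 dB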